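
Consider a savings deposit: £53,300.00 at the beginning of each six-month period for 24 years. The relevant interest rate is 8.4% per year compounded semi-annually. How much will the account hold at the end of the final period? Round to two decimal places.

£8,205,529.51

This is an annuity due: 48 deposits of £53,300.00 at the beginning of each six-month period.
Periodic rate r = 0.084/2 per half-year; n is counted in half-years.
FV = PMT × [((1+r)^n − 1)/r] × (1+r) = 53,300 × [(1+r)^48 − 1] / r × (1+r) = £8,205,529.51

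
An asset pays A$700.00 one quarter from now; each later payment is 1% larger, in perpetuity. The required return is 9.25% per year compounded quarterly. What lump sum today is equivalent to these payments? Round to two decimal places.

Periodic rate r = 0.0925/4 per quarter.
Growing perpetuity (Gordon): PV = PMT₁ / (r − g) = 700 / (r − 0.01) = A$53,333.33.

A$53,333.33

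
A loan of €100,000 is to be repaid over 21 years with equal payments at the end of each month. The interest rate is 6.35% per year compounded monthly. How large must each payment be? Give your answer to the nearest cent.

€719.45

Level ordinary annuity; solve PV = PMT × [(1 − (1+r)^−n)/r] for PMT.
Periodic rate r = 0.0635/12 per month; n is counted in months.
With n = 252: PMT = 100,000 / ([(1 − (1+r)^−n)/r]) = €719.45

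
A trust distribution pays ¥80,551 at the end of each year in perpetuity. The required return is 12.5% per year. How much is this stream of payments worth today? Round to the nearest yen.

¥644,408

Periodic rate r = 0.125 per year.
Level perpetuity: PV = PMT / r = 80,551 / (0.125) = ¥644,408.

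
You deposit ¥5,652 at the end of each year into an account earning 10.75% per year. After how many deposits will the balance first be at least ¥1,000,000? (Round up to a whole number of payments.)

Periodic rate r = 0.1075 per year.
Ordinary annuity FV: 1,000,000 = 5,652 × [((1+r)^n − 1)/r].
(1+r)^n = 1 + 1,000,000 × r / 5,652, so n = ln(1 + 1,000,000·r/5,652) / ln(1+r) = 29.35.
Round up to a whole number of payments: n = 30.

30 payments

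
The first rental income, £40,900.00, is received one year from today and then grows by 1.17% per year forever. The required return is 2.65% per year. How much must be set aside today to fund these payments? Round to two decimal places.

£2,763,513.51

Periodic rate r = 0.0265 per year.
Growing perpetuity (Gordon): PV = PMT₁ / (r − g) = 40,900 / (r − 0.0117) = £2,763,513.51.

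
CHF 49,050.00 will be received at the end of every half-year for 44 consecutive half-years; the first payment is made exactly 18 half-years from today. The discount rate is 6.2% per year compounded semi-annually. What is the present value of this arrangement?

Ordinary annuity of 44 payments, first payment at period 18.
Periodic rate r = 0.062/2 per half-year; n is counted in half-years.
The ordinary-annuity PV formula values the stream one period before the first payment (period 17); discount that back 17 periods:
PV₀ = 49,050 × [1 − (1+r)^−44] / r × (1+r)^−17 = CHF 695,876.45

CHF 695,876.45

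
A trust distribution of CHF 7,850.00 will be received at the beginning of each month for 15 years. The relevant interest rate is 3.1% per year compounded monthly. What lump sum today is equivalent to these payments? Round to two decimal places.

CHF 1,131,760.84

This is an annuity due: 180 payments of CHF 7,850.00 at the beginning of each month.
Periodic rate r = 0.031/12 per month; n is counted in months.
PV = PMT × [(1 − (1+r)^−n)/r] × (1+r) = 7,850 × [1 − (1+r)^−180] / r × (1+r) = CHF 1,131,760.84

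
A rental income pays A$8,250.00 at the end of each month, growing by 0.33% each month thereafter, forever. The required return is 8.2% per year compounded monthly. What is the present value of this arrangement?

Periodic rate r = 0.082/12 per month.
Growing perpetuity (Gordon): PV = PMT₁ / (r − g) = 8,250 / (r − 0.0033) = A$2,334,905.66.

A$2,334,905.66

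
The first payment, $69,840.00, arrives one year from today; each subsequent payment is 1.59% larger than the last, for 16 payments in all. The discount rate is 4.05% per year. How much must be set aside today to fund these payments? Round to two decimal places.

$902,998.61

Periodic rate r = 0.0405 per year.
Growing ordinary annuity: PV = PMT₁ × [1 − ((1+g)/(1+r))^n] / (r − g) = 69,840 × [1 − ((1+0.0159)/(1+r))^16] / (r − 0.0159) = $902,998.61.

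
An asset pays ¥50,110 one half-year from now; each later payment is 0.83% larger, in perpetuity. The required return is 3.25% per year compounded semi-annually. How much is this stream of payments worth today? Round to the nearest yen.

Periodic rate r = 0.0325/2 per half-year.
Growing perpetuity (Gordon): PV = PMT₁ / (r − g) = 50,110 / (r − 0.0083) = ¥6,303,145.

¥6,303,145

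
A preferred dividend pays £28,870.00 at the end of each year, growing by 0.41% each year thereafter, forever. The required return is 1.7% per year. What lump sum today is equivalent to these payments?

Periodic rate r = 0.017 per year.
Growing perpetuity (Gordon): PV = PMT₁ / (r − g) = 28,870 / (r − 0.0041) = £2,237,984.50.

£2,237,984.50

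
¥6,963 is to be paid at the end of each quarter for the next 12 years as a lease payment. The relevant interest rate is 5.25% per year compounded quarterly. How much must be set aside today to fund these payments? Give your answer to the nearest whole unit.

This is an ordinary annuity: 48 payments of ¥6,963 at the end of each quarter.
Periodic rate r = 0.0525/4 per quarter; n is counted in quarters.
PV = PMT × [(1 − (1+r)^−n)/r] = 6,963 × [1 − (1+r)^−48] / r = ¥246,806

¥246,806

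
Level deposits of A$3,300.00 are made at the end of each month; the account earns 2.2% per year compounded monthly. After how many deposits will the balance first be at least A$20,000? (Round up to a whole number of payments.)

Periodic rate r = 0.022/12 per month; n is counted in months.
Ordinary annuity FV: 20,000 = 3,300 × [((1+r)^n − 1)/r].
(1+r)^n = 1 + 20,000 × r / 3,300, so n = ln(1 + 20,000·r/3,300) / ln(1+r) = 6.03.
Round up to a whole number of payments: n = 7.

7 payments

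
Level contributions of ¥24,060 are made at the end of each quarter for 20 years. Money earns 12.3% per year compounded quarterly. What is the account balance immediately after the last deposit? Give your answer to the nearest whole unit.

¥8,042,627

This is an ordinary annuity: 80 deposits of ¥24,060 at the end of each quarter.
Periodic rate r = 0.123/4 per quarter; n is counted in quarters.
FV = PMT × [((1+r)^n − 1)/r] = 24,060 × [(1+r)^80 − 1] / r = ¥8,042,627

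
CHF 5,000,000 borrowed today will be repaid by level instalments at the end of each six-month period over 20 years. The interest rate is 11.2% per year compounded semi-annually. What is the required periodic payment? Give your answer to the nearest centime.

CHF 315,704.60

Level ordinary annuity; solve PV = PMT × [(1 − (1+r)^−n)/r] for PMT.
Periodic rate r = 0.112/2 per half-year; n is counted in half-years.
With n = 40: PMT = 5,000,000 / ([(1 − (1+r)^−n)/r]) = CHF 315,704.60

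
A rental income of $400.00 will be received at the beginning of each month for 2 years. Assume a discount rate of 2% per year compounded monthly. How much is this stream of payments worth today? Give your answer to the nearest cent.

$9,418.53

This is an annuity due: 24 payments of $400.00 at the beginning of each month.
Periodic rate r = 0.02/12 per month; n is counted in months.
PV = PMT × [(1 − (1+r)^−n)/r] × (1+r) = 400 × [1 − (1+r)^−24] / r × (1+r) = $9,418.53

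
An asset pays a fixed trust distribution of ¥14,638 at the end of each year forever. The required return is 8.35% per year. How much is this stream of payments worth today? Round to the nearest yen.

Periodic rate r = 0.0835 per year.
Level perpetuity: PV = PMT / r = 14,638 / (0.0835) = ¥175,305.

¥175,305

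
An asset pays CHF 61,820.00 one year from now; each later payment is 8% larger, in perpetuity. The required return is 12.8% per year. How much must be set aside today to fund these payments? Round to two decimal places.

CHF 1,287,916.67

Periodic rate r = 0.128 per year.
Growing perpetuity (Gordon): PV = PMT₁ / (r − g) = 61,820 / (r − 0.08) = CHF 1,287,916.67.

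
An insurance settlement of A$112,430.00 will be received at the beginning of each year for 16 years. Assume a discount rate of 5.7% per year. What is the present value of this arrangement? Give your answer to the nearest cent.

This is an annuity due: 16 payments of A$112,430.00 at the beginning of each year.
Periodic rate r = 0.057 per year.
PV = PMT × [(1 − (1+r)^−n)/r] × (1+r) = 112,430 × [1 − (1+r)^−16] / r × (1+r) = A$1,226,104.91

A$1,226,104.91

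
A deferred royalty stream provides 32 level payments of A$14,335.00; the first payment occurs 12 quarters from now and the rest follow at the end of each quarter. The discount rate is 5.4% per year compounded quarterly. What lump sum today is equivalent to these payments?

Ordinary annuity of 32 payments, first payment at period 12.
Periodic rate r = 0.054/4 per quarter; n is counted in quarters.
The ordinary-annuity PV formula values the stream one period before the first payment (period 11); discount that back 11 periods:
PV₀ = 14,335 × [1 − (1+r)^−32] / r × (1+r)^−11 = A$319,681.98

A$319,681.98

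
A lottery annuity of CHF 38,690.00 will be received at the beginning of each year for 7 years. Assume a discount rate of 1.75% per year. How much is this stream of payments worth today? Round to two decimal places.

This is an annuity due: 7 payments of CHF 38,690.00 at the beginning of each year.
Periodic rate r = 0.0175 per year.
PV = PMT × [(1 − (1+r)^−n)/r] × (1+r) = 38,690 × [1 − (1+r)^−7] / r × (1+r) = CHF 257,249.72

CHF 257,249.72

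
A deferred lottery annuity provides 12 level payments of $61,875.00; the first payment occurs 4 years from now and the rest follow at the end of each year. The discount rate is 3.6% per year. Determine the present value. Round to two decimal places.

Ordinary annuity of 12 payments, first payment at period 4.
Periodic rate r = 0.036 per year.
The ordinary-annuity PV formula values the stream one period before the first payment (period 3); discount that back 3 periods:
PV₀ = 61,875 × [1 − (1+r)^−12] / r × (1+r)^−3 = $534,577.47

$534,577.47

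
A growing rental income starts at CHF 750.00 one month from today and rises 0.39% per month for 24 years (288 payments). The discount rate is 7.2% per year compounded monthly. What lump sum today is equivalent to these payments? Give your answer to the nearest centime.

Periodic rate r = 0.072/12 per month; n is counted in months.
Growing ordinary annuity: PV = PMT₁ × [1 − ((1+g)/(1+r))^n] / (r − g) = 750 × [1 − ((1+0.0039)/(1+r))^288] / (r − 0.0039) = CHF 161,495.34.

CHF 161,495.34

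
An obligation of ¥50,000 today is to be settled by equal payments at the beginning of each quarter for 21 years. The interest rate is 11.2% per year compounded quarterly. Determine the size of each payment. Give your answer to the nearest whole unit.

¥1,510

Level annuity due; solve PV = PMT × [(1 − (1+r)^−n)/r] × (1+r) for PMT.
Periodic rate r = 0.112/4 per quarter; n is counted in quarters.
With n = 84: PMT = 50,000 / ([(1 − (1+r)^−n)/r] × (1+r)) = ¥1,510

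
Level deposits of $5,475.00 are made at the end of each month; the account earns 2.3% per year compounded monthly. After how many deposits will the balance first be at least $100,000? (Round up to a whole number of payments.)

Periodic rate r = 0.023/12 per month; n is counted in months.
Ordinary annuity FV: 100,000 = 5,475 × [((1+r)^n − 1)/r].
(1+r)^n = 1 + 100,000 × r / 5,475, so n = ln(1 + 100,000·r/5,475) / ln(1+r) = 17.97.
Round up to a whole number of payments: n = 18.

18 payments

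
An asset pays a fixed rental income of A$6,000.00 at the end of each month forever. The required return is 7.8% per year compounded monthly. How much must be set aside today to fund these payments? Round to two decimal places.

A$923,076.92

Periodic rate r = 0.078/12 per month.
Level perpetuity: PV = PMT / r = 6,000 / (0.078/12) = A$923,076.92.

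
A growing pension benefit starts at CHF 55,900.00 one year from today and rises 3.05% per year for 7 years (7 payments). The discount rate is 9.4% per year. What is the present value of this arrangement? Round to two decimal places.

CHF 301,082.62

Periodic rate r = 0.094 per year.
Growing ordinary annuity: PV = PMT₁ × [1 − ((1+g)/(1+r))^n] / (r − g) = 55,900 × [1 − ((1+0.0305)/(1+r))^7] / (r − 0.0305) = CHF 301,082.62.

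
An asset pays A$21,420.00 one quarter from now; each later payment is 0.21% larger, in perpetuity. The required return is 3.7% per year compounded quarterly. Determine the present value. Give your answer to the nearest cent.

A$2,995,804.20

Periodic rate r = 0.037/4 per quarter.
Growing perpetuity (Gordon): PV = PMT₁ / (r − g) = 21,420 / (r − 0.0021) = A$2,995,804.20.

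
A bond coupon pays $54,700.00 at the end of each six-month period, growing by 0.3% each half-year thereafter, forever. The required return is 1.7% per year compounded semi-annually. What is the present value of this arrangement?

Periodic rate r = 0.017/2 per half-year.
Growing perpetuity (Gordon): PV = PMT₁ / (r − g) = 54,700 / (r − 0.003) = $9,945,454.55.

$9,945,454.55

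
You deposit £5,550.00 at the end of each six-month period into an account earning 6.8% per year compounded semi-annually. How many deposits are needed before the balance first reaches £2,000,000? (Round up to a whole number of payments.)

Periodic rate r = 0.068/2 per half-year; n is counted in half-years.
Ordinary annuity FV: 2,000,000 = 5,550 × [((1+r)^n − 1)/r].
(1+r)^n = 1 + 2,000,000 × r / 5,550, so n = ln(1 + 2,000,000·r/5,550) / ln(1+r) = 77.29.
Round up to a whole number of payments: n = 78.

78 payments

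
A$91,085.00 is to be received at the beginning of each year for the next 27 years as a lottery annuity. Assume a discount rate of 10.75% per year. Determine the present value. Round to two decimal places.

A$878,807.22

This is an annuity due: 27 payments of A$91,085.00 at the beginning of each year.
Periodic rate r = 0.1075 per year.
PV = PMT × [(1 − (1+r)^−n)/r] × (1+r) = 91,085 × [1 − (1+r)^−27] / r × (1+r) = A$878,807.22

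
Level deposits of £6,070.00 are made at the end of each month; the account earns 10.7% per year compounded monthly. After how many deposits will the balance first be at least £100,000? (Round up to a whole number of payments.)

Periodic rate r = 0.107/12 per month; n is counted in months.
Ordinary annuity FV: 100,000 = 6,070 × [((1+r)^n − 1)/r].
(1+r)^n = 1 + 100,000 × r / 6,070, so n = ln(1 + 100,000·r/6,070) / ln(1+r) = 15.44.
Round up to a whole number of payments: n = 16.

16 payments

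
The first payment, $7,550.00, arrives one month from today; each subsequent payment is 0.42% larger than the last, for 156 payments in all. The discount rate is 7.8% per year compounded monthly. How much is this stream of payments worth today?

$985,278.53

Periodic rate r = 0.078/12 per month; n is counted in months.
Growing ordinary annuity: PV = PMT₁ × [1 − ((1+g)/(1+r))^n] / (r − g) = 7,550 × [1 − ((1+0.0042)/(1+r))^156] / (r − 0.0042) = $985,278.53.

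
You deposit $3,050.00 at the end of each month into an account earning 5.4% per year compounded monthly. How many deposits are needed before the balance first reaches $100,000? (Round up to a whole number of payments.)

31 payments

Periodic rate r = 0.054/12 per month; n is counted in months.
Ordinary annuity FV: 100,000 = 3,050 × [((1+r)^n − 1)/r].
(1+r)^n = 1 + 100,000 × r / 3,050, so n = ln(1 + 100,000·r/3,050) / ln(1+r) = 30.65.
Round up to a whole number of payments: n = 31.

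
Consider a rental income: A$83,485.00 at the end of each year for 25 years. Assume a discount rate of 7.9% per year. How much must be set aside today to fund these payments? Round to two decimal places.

A$898,849.20

This is an ordinary annuity: 25 payments of A$83,485.00 at the end of each year.
Periodic rate r = 0.079 per year.
PV = PMT × [(1 − (1+r)^−n)/r] = 83,485 × [1 − (1+r)^−25] / r = A$898,849.20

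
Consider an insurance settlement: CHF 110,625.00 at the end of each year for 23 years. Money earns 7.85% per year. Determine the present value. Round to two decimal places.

CHF 1,161,424.89

This is an ordinary annuity: 23 payments of CHF 110,625.00 at the end of each year.
Periodic rate r = 0.0785 per year.
PV = PMT × [(1 − (1+r)^−n)/r] = 110,625 × [1 − (1+r)^−23] / r = CHF 1,161,424.89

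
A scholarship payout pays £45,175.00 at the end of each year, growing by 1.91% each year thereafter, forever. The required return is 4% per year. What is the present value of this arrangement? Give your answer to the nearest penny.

£2,161,483.25

Periodic rate r = 0.04 per year.
Growing perpetuity (Gordon): PV = PMT₁ / (r − g) = 45,175 / (r − 0.0191) = £2,161,483.25.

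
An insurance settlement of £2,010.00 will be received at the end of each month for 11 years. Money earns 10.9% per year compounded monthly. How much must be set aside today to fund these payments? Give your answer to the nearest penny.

£154,206.04

This is an ordinary annuity: 132 payments of £2,010.00 at the end of each month.
Periodic rate r = 0.109/12 per month; n is counted in months.
PV = PMT × [(1 − (1+r)^−n)/r] = 2,010 × [1 − (1+r)^−132] / r = £154,206.04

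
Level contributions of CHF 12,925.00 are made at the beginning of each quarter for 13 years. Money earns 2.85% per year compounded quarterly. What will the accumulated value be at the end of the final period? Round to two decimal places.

This is an annuity due: 52 deposits of CHF 12,925.00 at the beginning of each quarter.
Periodic rate r = 0.0285/4 per quarter; n is counted in quarters.
FV = PMT × [((1+r)^n − 1)/r] × (1+r) = 12,925 × [(1+r)^52 − 1] / r × (1+r) = CHF 815,842.03

CHF 815,842.03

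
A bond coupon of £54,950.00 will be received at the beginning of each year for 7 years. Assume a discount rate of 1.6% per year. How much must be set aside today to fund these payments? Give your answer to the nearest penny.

£366,947.09

This is an annuity due: 7 payments of £54,950.00 at the beginning of each year.
Periodic rate r = 0.016 per year.
PV = PMT × [(1 − (1+r)^−n)/r] × (1+r) = 54,950 × [1 − (1+r)^−7] / r × (1+r) = £366,947.09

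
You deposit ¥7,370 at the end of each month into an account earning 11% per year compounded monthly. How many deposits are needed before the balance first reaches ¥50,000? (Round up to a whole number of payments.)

7 payments

Periodic rate r = 0.11/12 per month; n is counted in months.
Ordinary annuity FV: 50,000 = 7,370 × [((1+r)^n − 1)/r].
(1+r)^n = 1 + 50,000 × r / 7,370, so n = ln(1 + 50,000·r/7,370) / ln(1+r) = 6.61.
Round up to a whole number of payments: n = 7.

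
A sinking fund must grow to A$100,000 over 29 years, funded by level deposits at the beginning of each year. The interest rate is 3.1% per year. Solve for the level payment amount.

A$2,111.77

Level annuity due; solve FV = PMT × [((1+r)^n − 1)/r] × (1+r) for PMT.
Periodic rate r = 0.031 per year.
With n = 29: PMT = 100,000 / ([((1+r)^n − 1)/r] × (1+r)) = A$2,111.77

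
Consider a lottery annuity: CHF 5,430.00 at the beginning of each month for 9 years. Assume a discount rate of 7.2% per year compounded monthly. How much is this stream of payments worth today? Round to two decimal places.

CHF 433,269.33

This is an annuity due: 108 payments of CHF 5,430.00 at the beginning of each month.
Periodic rate r = 0.072/12 per month; n is counted in months.
PV = PMT × [(1 − (1+r)^−n)/r] × (1+r) = 5,430 × [1 − (1+r)^−108] / r × (1+r) = CHF 433,269.33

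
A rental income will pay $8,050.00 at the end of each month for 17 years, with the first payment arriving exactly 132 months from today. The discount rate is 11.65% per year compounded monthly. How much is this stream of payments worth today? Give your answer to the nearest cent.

Ordinary annuity of 204 payments, first payment at period 132.
Periodic rate r = 0.1165/12 per month; n is counted in months.
The ordinary-annuity PV formula values the stream one period before the first payment (period 131); discount that back 131 periods:
PV₀ = 8,050 × [1 − (1+r)^−204] / r × (1+r)^−131 = $201,290.06

$201,290.06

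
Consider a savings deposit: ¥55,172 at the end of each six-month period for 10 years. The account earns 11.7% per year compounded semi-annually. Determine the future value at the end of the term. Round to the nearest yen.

This is an ordinary annuity: 20 deposits of ¥55,172 at the end of each six-month period.
Periodic rate r = 0.117/2 per half-year; n is counted in half-years.
FV = PMT × [((1+r)^n − 1)/r] = 55,172 × [(1+r)^20 − 1] / r = ¥1,997,111

¥1,997,111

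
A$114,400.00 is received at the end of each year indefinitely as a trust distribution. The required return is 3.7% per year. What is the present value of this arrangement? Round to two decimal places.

Periodic rate r = 0.037 per year.
Level perpetuity: PV = PMT / r = 114,400 / (0.037) = A$3,091,891.89.

A$3,091,891.89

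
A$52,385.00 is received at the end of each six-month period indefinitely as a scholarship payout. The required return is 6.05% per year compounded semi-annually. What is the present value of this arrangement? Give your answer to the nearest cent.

A$1,731,735.54

Periodic rate r = 0.0605/2 per half-year.
Level perpetuity: PV = PMT / r = 52,385 / (0.0605/2) = A$1,731,735.54.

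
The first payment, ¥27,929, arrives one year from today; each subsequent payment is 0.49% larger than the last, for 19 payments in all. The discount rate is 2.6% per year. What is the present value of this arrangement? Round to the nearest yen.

Periodic rate r = 0.026 per year.
Growing ordinary annuity: PV = PMT₁ × [1 − ((1+g)/(1+r))^n] / (r − g) = 27,929 × [1 − ((1+0.0049)/(1+r))^19] / (r − 0.0049) = ¥431,768.

¥431,768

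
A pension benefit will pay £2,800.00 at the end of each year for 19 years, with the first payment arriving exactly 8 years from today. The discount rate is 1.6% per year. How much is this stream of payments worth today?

Ordinary annuity of 19 payments, first payment at period 8.
Periodic rate r = 0.016 per year.
The ordinary-annuity PV formula values the stream one period before the first payment (period 7); discount that back 7 periods:
PV₀ = 2,800 × [1 − (1+r)^−19] / r × (1+r)^−7 = £40,771.69

£40,771.69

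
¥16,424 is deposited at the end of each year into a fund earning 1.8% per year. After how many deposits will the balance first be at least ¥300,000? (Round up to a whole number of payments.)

16 payments

Periodic rate r = 0.018 per year.
Ordinary annuity FV: 300,000 = 16,424 × [((1+r)^n − 1)/r].
(1+r)^n = 1 + 300,000 × r / 16,424, so n = ln(1 + 300,000·r/16,424) / ln(1+r) = 15.93.
Round up to a whole number of payments: n = 16.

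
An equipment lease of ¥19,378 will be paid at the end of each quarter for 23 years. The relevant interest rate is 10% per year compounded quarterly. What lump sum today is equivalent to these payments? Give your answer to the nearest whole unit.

¥695,178

This is an ordinary annuity: 92 payments of ¥19,378 at the end of each quarter.
Periodic rate r = 0.1/4 per quarter; n is counted in quarters.
PV = PMT × [(1 − (1+r)^−n)/r] = 19,378 × [1 − (1+r)^−92] / r = ¥695,178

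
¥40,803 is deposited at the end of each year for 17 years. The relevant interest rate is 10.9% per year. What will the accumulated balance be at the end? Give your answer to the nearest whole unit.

This is an ordinary annuity: 17 deposits of ¥40,803 at the end of each year.
Periodic rate r = 0.109 per year.
FV = PMT × [((1+r)^n − 1)/r] = 40,803 × [(1+r)^17 − 1] / r = ¥1,798,871

¥1,798,871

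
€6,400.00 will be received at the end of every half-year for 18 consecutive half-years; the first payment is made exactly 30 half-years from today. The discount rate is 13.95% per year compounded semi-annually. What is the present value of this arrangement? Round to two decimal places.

€9,127.17

Ordinary annuity of 18 payments, first payment at period 30.
Periodic rate r = 0.1395/2 per half-year; n is counted in half-years.
The ordinary-annuity PV formula values the stream one period before the first payment (period 29); discount that back 29 periods:
PV₀ = 6,400 × [1 − (1+r)^−18] / r × (1+r)^−29 = €9,127.17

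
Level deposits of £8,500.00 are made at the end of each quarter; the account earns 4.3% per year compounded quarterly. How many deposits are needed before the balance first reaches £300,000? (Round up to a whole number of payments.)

Periodic rate r = 0.043/4 per quarter; n is counted in quarters.
Ordinary annuity FV: 300,000 = 8,500 × [((1+r)^n − 1)/r].
(1+r)^n = 1 + 300,000 × r / 8,500, so n = ln(1 + 300,000·r/8,500) / ln(1+r) = 30.08.
Round up to a whole number of payments: n = 31.

31 payments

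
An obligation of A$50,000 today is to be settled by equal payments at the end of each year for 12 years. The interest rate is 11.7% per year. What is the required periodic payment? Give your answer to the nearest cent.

A$7,959.95

Level ordinary annuity; solve PV = PMT × [(1 − (1+r)^−n)/r] for PMT.
Periodic rate r = 0.117 per year.
With n = 12: PMT = 50,000 / ([(1 − (1+r)^−n)/r]) = A$7,959.95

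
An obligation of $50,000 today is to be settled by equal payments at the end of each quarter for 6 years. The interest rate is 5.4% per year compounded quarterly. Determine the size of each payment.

$2,452.94

Level ordinary annuity; solve PV = PMT × [(1 − (1+r)^−n)/r] for PMT.
Periodic rate r = 0.054/4 per quarter; n is counted in quarters.
With n = 24: PMT = 50,000 / ([(1 − (1+r)^−n)/r]) = $2,452.94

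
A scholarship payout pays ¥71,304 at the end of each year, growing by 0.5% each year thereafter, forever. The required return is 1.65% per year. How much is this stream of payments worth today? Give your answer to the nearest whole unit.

Periodic rate r = 0.0165 per year.
Growing perpetuity (Gordon): PV = PMT₁ / (r − g) = 71,304 / (r − 0.005) = ¥6,200,348.

¥6,200,348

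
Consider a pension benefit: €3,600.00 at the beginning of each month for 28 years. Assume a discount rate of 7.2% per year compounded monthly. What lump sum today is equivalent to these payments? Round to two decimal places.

This is an annuity due: 336 payments of €3,600.00 at the beginning of each month.
Periodic rate r = 0.072/12 per month; n is counted in months.
PV = PMT × [(1 − (1+r)^−n)/r] × (1+r) = 3,600 × [1 − (1+r)^−336] / r × (1+r) = €522,722.50

€522,722.50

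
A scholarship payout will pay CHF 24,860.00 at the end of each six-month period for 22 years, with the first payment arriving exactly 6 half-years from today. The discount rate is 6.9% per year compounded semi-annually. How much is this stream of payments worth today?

Ordinary annuity of 44 payments, first payment at period 6.
Periodic rate r = 0.069/2 per half-year; n is counted in half-years.
The ordinary-annuity PV formula values the stream one period before the first payment (period 5); discount that back 5 periods:
PV₀ = 24,860 × [1 − (1+r)^−44] / r × (1+r)^−5 = CHF 471,438.84

CHF 471,438.84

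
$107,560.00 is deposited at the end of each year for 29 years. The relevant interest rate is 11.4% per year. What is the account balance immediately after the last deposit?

This is an ordinary annuity: 29 deposits of $107,560.00 at the end of each year.
Periodic rate r = 0.114 per year.
FV = PMT × [((1+r)^n − 1)/r] = 107,560 × [(1+r)^29 − 1] / r = $20,654,637.42

$20,654,637.42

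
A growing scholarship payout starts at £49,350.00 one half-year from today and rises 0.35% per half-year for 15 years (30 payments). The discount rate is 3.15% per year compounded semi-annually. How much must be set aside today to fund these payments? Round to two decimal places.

£1,229,155.41

Periodic rate r = 0.0315/2 per half-year; n is counted in half-years.
Growing ordinary annuity: PV = PMT₁ × [1 − ((1+g)/(1+r))^n] / (r − g) = 49,350 × [1 − ((1+0.0035)/(1+r))^30] / (r − 0.0035) = £1,229,155.41.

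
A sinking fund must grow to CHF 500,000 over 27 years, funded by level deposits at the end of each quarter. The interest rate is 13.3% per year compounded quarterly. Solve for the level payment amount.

CHF 500.56

Level ordinary annuity; solve FV = PMT × [((1+r)^n − 1)/r] for PMT.
Periodic rate r = 0.133/4 per quarter; n is counted in quarters.
With n = 108: PMT = 500,000 / ([((1+r)^n − 1)/r]) = CHF 500.56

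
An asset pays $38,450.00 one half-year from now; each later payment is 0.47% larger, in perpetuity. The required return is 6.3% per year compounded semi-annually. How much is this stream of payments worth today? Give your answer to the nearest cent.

Periodic rate r = 0.063/2 per half-year.
Growing perpetuity (Gordon): PV = PMT₁ / (r − g) = 38,450 / (r − 0.0047) = $1,434,701.49.

$1,434,701.49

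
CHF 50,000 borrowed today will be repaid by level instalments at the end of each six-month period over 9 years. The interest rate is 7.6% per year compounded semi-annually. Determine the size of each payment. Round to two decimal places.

CHF 3,885.73

Level ordinary annuity; solve PV = PMT × [(1 − (1+r)^−n)/r] for PMT.
Periodic rate r = 0.076/2 per half-year; n is counted in half-years.
With n = 18: PMT = 50,000 / ([(1 − (1+r)^−n)/r]) = CHF 3,885.73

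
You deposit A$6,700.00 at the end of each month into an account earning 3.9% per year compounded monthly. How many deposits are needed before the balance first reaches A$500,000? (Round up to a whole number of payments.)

Periodic rate r = 0.039/12 per month; n is counted in months.
Ordinary annuity FV: 500,000 = 6,700 × [((1+r)^n − 1)/r].
(1+r)^n = 1 + 500,000 × r / 6,700, so n = ln(1 + 500,000·r/6,700) / ln(1+r) = 66.93.
Round up to a whole number of payments: n = 67.

67 payments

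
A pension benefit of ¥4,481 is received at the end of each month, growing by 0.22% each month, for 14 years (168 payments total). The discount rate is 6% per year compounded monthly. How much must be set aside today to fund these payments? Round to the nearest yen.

Periodic rate r = 0.06/12 per month; n is counted in months.
Growing ordinary annuity: PV = PMT₁ × [1 − ((1+g)/(1+r))^n] / (r − g) = 4,481 × [1 − ((1+0.0022)/(1+r))^168] / (r − 0.0022) = ¥598,842.

¥598,842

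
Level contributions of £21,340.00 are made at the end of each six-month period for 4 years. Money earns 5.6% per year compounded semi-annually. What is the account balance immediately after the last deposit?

£188,421.01

This is an ordinary annuity: 8 deposits of £21,340.00 at the end of each six-month period.
Periodic rate r = 0.056/2 per half-year; n is counted in half-years.
FV = PMT × [((1+r)^n − 1)/r] = 21,340 × [(1+r)^8 − 1] / r = £188,421.01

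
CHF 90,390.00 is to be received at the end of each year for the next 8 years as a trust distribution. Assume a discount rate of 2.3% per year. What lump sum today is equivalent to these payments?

This is an ordinary annuity: 8 payments of CHF 90,390.00 at the end of each year.
Periodic rate r = 0.023 per year.
PV = PMT × [(1 − (1+r)^−n)/r] = 90,390 × [1 − (1+r)^−8] / r = CHF 653,671.19

CHF 653,671.19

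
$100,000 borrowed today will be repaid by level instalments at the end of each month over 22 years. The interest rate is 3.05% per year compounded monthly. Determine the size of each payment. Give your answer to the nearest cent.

Level ordinary annuity; solve PV = PMT × [(1 − (1+r)^−n)/r] for PMT.
Periodic rate r = 0.0305/12 per month; n is counted in months.
With n = 264: PMT = 100,000 / ([(1 − (1+r)^−n)/r]) = $520.44

$520.44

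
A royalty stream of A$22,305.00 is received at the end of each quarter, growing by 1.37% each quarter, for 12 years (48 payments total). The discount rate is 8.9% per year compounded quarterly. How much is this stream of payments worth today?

Periodic rate r = 0.089/4 per quarter; n is counted in quarters.
Growing ordinary annuity: PV = PMT₁ × [1 − ((1+g)/(1+r))^n] / (r − g) = 22,305 × [1 − ((1+0.0137)/(1+r))^48] / (r − 0.0137) = A$865,569.50.

A$865,569.50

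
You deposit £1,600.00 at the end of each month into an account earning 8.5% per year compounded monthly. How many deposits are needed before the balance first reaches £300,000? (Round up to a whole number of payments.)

120 payments

Periodic rate r = 0.085/12 per month; n is counted in months.
Ordinary annuity FV: 300,000 = 1,600 × [((1+r)^n − 1)/r].
(1+r)^n = 1 + 300,000 × r / 1,600, so n = ln(1 + 300,000·r/1,600) / ln(1+r) = 119.73.
Round up to a whole number of payments: n = 120.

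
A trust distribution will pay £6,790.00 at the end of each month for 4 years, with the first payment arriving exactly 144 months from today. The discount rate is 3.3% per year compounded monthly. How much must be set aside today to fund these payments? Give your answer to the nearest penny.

Ordinary annuity of 48 payments, first payment at period 144.
Periodic rate r = 0.033/12 per month; n is counted in months.
The ordinary-annuity PV formula values the stream one period before the first payment (period 143); discount that back 143 periods:
PV₀ = 6,790 × [1 − (1+r)^−48] / r × (1+r)^−143 = £205,898.38

£205,898.38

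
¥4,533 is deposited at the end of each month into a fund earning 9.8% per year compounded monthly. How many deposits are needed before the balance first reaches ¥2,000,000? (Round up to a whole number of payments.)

188 payments

Periodic rate r = 0.098/12 per month; n is counted in months.
Ordinary annuity FV: 2,000,000 = 4,533 × [((1+r)^n − 1)/r].
(1+r)^n = 1 + 2,000,000 × r / 4,533, so n = ln(1 + 2,000,000·r/4,533) / ln(1+r) = 187.71.
Round up to a whole number of payments: n = 188.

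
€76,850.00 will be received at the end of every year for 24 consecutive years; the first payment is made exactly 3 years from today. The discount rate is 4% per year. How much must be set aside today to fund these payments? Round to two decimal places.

Ordinary annuity of 24 payments, first payment at period 3.
Periodic rate r = 0.04 per year.
The ordinary-annuity PV formula values the stream one period before the first payment (period 2); discount that back 2 periods:
PV₀ = 76,850 × [1 − (1+r)^−24] / r × (1+r)^−2 = €1,083,329.44

€1,083,329.44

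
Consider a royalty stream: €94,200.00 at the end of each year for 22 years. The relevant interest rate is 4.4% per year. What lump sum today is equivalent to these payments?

€1,310,700.44

This is an ordinary annuity: 22 payments of €94,200.00 at the end of each year.
Periodic rate r = 0.044 per year.
PV = PMT × [(1 − (1+r)^−n)/r] = 94,200 × [1 − (1+r)^−22] / r = €1,310,700.44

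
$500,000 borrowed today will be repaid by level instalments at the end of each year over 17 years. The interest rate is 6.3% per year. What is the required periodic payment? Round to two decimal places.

Level ordinary annuity; solve PV = PMT × [(1 − (1+r)^−n)/r] for PMT.
Periodic rate r = 0.063 per year.
With n = 17: PMT = 500,000 / ([(1 − (1+r)^−n)/r]) = $48,757.38

$48,757.38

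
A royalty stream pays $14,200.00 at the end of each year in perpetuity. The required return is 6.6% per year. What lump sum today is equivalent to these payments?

$215,151.52

Periodic rate r = 0.066 per year.
Level perpetuity: PV = PMT / r = 14,200 / (0.066) = $215,151.52.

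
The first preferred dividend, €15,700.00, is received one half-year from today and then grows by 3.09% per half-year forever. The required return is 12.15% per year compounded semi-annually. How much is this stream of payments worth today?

€525,963.15

Periodic rate r = 0.1215/2 per half-year.
Growing perpetuity (Gordon): PV = PMT₁ / (r − g) = 15,700 / (r − 0.0309) = €525,963.15.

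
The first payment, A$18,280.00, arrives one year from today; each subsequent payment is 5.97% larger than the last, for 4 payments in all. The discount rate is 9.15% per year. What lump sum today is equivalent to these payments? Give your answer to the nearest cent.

Periodic rate r = 0.0915 per year.
Growing ordinary annuity: PV = PMT₁ × [1 − ((1+g)/(1+r))^n] / (r − g) = 18,280 × [1 − ((1+0.0597)/(1+r))^4] / (r − 0.0597) = A$64,119.26.

A$64,119.26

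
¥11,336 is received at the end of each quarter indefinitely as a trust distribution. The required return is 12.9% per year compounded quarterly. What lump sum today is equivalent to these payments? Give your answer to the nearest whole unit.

Periodic rate r = 0.129/4 per quarter.
Level perpetuity: PV = PMT / r = 11,336 / (0.129/4) = ¥351,504.

¥351,504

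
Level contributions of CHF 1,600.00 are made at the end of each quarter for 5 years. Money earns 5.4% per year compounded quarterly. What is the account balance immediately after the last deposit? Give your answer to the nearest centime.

This is an ordinary annuity: 20 deposits of CHF 1,600.00 at the end of each quarter.
Periodic rate r = 0.054/4 per quarter; n is counted in quarters.
FV = PMT × [((1+r)^n − 1)/r] = 1,600 × [(1+r)^20 − 1] / r = CHF 36,456.35

CHF 36,456.35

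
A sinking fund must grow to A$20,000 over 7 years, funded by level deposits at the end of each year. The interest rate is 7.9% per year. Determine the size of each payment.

A$2,248.32

Level ordinary annuity; solve FV = PMT × [((1+r)^n − 1)/r] for PMT.
Periodic rate r = 0.079 per year.
With n = 7: PMT = 20,000 / ([((1+r)^n − 1)/r]) = A$2,248.32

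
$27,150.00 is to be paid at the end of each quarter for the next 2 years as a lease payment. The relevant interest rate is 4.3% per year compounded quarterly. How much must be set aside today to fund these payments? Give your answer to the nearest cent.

$207,058.60

This is an ordinary annuity: 8 payments of $27,150.00 at the end of each quarter.
Periodic rate r = 0.043/4 per quarter; n is counted in quarters.
PV = PMT × [(1 − (1+r)^−n)/r] = 27,150 × [1 − (1+r)^−8] / r = $207,058.60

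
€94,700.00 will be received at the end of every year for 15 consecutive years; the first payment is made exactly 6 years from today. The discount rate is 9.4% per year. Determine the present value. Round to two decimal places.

€475,827.06

Ordinary annuity of 15 payments, first payment at period 6.
Periodic rate r = 0.094 per year.
The ordinary-annuity PV formula values the stream one period before the first payment (period 5); discount that back 5 periods:
PV₀ = 94,700 × [1 − (1+r)^−15] / r × (1+r)^−5 = €475,827.06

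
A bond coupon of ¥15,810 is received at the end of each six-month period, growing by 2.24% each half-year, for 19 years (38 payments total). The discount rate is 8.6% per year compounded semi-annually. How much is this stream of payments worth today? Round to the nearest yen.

Periodic rate r = 0.086/2 per half-year; n is counted in half-years.
Growing ordinary annuity: PV = PMT₁ × [1 − ((1+g)/(1+r))^n] / (r − g) = 15,810 × [1 − ((1+0.0224)/(1+r))^38] / (r − 0.0224) = ¥407,848.

¥407,848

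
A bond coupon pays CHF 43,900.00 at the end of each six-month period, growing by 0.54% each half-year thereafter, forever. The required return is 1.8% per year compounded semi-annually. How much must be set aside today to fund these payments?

CHF 12,194,444.44

Periodic rate r = 0.018/2 per half-year.
Growing perpetuity (Gordon): PV = PMT₁ / (r − g) = 43,900 / (r − 0.0054) = CHF 12,194,444.44.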